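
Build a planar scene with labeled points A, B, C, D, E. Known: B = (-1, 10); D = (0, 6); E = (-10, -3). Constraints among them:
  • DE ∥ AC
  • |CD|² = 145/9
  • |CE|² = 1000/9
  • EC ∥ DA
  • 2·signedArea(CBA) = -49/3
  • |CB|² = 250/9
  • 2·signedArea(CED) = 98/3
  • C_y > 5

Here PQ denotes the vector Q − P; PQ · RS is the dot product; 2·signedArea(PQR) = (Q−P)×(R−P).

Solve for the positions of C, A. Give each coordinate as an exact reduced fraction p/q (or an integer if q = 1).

1. C_x = -4  [line -9·x + 10·y + -278/3 = 0 ∩ |CE|² = 1000/9]
2. C_y = 17/3  [line -9·x + 10·y + -278/3 = 0 ∩ |CE|² = 1000/9]
   → C = (-4, 17/3)
3. A_x = 6  [2·signedArea(CBA) = -49/3 ∩ DE ∥ AC]
4. A_y = 44/3  [2·signedArea(CBA) = -49/3 ∩ DE ∥ AC]
   → A = (6, 44/3)

A = (6, 44/3)
C = (-4, 17/3)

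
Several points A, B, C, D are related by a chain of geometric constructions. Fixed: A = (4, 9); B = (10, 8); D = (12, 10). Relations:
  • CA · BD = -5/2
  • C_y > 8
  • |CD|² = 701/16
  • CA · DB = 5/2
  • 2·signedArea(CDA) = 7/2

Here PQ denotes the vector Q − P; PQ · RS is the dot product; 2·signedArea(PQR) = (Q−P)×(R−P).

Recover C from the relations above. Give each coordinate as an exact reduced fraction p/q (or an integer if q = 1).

1. C_x = 11/2  [CA · BD = -5/2 ∩ 2·signedArea(CDA) = 7/2]
2. C_y = 35/4  [CA · BD = -5/2 ∩ 2·signedArea(CDA) = 7/2]
   → C = (11/2, 35/4)

C = (11/2, 35/4)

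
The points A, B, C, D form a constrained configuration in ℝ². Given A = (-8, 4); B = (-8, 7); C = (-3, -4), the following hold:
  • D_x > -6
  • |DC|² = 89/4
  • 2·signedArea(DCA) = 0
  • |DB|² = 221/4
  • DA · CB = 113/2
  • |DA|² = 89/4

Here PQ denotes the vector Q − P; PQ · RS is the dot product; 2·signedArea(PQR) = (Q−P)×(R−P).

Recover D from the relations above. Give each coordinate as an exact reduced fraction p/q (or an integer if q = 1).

D = (-11/2, 0)

1. D_x = -11/2  [2·signedArea(DCA) = 0 ∩ DA · CB = 113/2]
2. D_y = 0  [2·signedArea(DCA) = 0 ∩ DA · CB = 113/2]
   → D = (-11/2, 0)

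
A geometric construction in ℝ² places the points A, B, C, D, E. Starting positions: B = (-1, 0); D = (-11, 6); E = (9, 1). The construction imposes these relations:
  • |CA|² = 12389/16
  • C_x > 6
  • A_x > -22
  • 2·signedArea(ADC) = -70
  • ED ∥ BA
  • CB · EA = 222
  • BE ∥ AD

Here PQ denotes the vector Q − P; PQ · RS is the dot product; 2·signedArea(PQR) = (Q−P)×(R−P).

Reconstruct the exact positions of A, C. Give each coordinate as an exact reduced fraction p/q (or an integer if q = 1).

1. A_x = -21  [BE ∥ AD ∩ ED ∥ BA]
2. A_y = 5  [BE ∥ AD ∩ ED ∥ BA]
   → A = (-21, 5)
3. C_x = 13/2  [CB · EA = 222 ∩ 2·signedArea(ADC) = -70]
4. C_y = 3/4  [CB · EA = 222 ∩ 2·signedArea(ADC) = -70]
   → C = (13/2, 3/4)

A = (-21, 5)
C = (13/2, 3/4)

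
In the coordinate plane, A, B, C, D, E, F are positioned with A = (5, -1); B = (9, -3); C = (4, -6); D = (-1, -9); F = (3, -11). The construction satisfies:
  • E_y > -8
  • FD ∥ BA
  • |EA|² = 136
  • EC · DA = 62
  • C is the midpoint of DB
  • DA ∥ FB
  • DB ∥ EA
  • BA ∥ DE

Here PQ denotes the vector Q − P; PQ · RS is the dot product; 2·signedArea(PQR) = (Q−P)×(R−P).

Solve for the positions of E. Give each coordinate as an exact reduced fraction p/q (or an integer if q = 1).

E = (-5, -7)

1. E_x = -5  [DB ∥ EA ∩ BA ∥ DE]
2. E_y = -7  [DB ∥ EA ∩ BA ∥ DE]
   → E = (-5, -7)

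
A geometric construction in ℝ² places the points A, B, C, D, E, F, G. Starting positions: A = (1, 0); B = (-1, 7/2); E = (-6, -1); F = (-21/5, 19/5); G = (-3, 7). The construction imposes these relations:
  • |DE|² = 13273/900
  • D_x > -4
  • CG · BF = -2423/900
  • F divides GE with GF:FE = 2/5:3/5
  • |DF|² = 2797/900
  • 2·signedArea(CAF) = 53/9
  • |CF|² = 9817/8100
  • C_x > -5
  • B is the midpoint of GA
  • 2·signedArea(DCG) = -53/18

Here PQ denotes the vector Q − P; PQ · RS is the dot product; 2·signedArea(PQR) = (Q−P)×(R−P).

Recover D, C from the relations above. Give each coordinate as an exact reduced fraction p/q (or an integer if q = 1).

C = (-191/45, 27/10)
D = (-56/15, 21/10)

1. C_x = -191/45  [2·signedArea(CAF) = 53/9 ∩ CG · BF = -2423/900]
2. C_y = 27/10  [2·signedArea(CAF) = 53/9 ∩ CG · BF = -2423/900]
   → C = (-191/45, 27/10)
3. D_x = -56/15  [line -43/10·x + 56/45·y + -56/3 = 0 ∩ |DE|² = 13273/900]
4. D_y = 21/10  [line -43/10·x + 56/45·y + -56/3 = 0 ∩ |DE|² = 13273/900]
   → D = (-56/15, 21/10)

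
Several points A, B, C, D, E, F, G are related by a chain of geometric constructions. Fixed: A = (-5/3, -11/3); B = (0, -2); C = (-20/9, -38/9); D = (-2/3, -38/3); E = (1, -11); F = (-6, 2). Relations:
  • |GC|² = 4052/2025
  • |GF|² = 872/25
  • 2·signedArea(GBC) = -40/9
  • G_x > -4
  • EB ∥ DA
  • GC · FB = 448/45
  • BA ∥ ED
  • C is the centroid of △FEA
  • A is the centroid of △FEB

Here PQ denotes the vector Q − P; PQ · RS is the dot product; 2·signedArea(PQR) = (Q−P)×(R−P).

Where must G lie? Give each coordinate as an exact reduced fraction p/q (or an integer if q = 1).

1. G_x = -16/5  [GC · FB = 448/45 ∩ 2·signedArea(GBC) = -40/9]
2. G_y = -16/5  [GC · FB = 448/45 ∩ 2·signedArea(GBC) = -40/9]
   → G = (-16/5, -16/5)

G = (-16/5, -16/5)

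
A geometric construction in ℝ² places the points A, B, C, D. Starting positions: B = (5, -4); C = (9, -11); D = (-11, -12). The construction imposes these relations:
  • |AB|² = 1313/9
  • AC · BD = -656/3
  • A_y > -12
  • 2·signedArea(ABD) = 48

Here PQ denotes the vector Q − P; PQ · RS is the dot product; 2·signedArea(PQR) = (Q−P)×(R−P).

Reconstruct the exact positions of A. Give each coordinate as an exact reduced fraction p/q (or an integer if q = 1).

1. A_x = -13/3  [2·signedArea(ABD) = 48 ∩ AC · BD = -656/3]
2. A_y = -35/3  [2·signedArea(ABD) = 48 ∩ AC · BD = -656/3]
   → A = (-13/3, -35/3)

A = (-13/3, -35/3)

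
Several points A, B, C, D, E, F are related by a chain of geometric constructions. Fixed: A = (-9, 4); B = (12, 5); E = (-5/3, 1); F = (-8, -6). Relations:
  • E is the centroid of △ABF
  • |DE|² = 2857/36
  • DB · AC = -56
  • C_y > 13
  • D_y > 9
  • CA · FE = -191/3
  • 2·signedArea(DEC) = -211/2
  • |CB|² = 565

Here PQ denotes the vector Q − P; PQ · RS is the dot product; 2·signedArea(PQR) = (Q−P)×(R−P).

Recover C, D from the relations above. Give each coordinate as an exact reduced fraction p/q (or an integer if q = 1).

C = (-10, 14)
D = (1, 19/2)

1. C_x = -10  [line -19/3·x + -7·y + 104/3 = 0 ∩ |CB|² = 565]
2. C_y = 14  [line -19/3·x + -7·y + 104/3 = 0 ∩ |CB|² = 565]
   → C = (-10, 14)
3. D_x = 1  [DB · AC = -56 ∩ 2·signedArea(DEC) = -211/2]
4. D_y = 19/2  [DB · AC = -56 ∩ 2·signedArea(DEC) = -211/2]
   → D = (1, 19/2)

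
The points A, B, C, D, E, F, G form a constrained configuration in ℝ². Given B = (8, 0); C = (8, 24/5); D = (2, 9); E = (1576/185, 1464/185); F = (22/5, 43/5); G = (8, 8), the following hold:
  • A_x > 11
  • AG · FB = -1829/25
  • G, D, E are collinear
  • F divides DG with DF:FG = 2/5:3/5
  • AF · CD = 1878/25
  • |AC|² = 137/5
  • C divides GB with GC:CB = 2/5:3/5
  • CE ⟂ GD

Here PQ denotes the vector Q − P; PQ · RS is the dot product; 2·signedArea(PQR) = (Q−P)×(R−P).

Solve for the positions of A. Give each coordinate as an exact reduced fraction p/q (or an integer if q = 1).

A = (58/5, 1)

1. A_x = 58/5  [AF · CD = 1878/25 ∩ AG · FB = -1829/25]
2. A_y = 1  [AF · CD = 1878/25 ∩ AG · FB = -1829/25]
   → A = (58/5, 1)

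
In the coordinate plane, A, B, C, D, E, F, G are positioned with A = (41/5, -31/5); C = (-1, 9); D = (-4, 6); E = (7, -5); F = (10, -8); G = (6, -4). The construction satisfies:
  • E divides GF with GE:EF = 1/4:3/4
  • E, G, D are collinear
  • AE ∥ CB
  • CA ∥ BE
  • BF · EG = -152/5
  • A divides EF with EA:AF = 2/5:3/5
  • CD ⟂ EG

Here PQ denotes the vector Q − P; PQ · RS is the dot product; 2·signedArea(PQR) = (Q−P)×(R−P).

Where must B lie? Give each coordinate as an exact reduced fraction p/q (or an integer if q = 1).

1. B_x = -11/5  [CA ∥ BE ∩ AE ∥ CB]
2. B_y = 51/5  [CA ∥ BE ∩ AE ∥ CB]
   → B = (-11/5, 51/5)

B = (-11/5, 51/5)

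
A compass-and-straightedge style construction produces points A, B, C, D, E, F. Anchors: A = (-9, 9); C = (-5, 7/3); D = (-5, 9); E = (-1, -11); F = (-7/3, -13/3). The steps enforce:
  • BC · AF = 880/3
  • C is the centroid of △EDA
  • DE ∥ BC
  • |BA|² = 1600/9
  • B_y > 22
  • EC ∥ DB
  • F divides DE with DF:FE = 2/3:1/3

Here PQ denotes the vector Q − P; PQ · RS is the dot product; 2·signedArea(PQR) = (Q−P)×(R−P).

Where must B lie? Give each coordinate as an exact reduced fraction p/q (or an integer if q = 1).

B = (-9, 67/3)

1. B_x = -9  [DE ∥ BC ∩ EC ∥ DB]
2. B_y = 67/3  [DE ∥ BC ∩ EC ∥ DB]
   → B = (-9, 67/3)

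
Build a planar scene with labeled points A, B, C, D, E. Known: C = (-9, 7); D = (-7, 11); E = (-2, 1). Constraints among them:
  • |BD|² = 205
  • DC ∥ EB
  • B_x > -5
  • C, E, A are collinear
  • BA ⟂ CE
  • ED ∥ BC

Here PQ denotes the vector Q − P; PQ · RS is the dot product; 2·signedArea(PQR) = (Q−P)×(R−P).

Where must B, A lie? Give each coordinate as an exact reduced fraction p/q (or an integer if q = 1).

1. B_x = -4  [ED ∥ BC ∩ DC ∥ EB]
2. B_y = -3  [ED ∥ BC ∩ DC ∥ EB]
   → B = (-4, -3)
3. A_x = -20/17  [C, E, A are collinear ∩ BA ⟂ CE]
4. A_y = 5/17  [C, E, A are collinear ∩ BA ⟂ CE]
   → A = (-20/17, 5/17)

A = (-20/17, 5/17)
B = (-4, -3)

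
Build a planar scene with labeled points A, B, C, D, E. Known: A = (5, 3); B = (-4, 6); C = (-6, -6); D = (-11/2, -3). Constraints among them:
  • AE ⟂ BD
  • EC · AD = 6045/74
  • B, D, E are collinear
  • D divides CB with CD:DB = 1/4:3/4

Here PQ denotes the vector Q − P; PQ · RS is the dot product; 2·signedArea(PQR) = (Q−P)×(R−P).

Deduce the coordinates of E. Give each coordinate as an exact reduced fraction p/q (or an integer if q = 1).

1. E_x = -157/37  [B, D, E are collinear ∩ AE ⟂ BD]
2. E_y = 168/37  [B, D, E are collinear ∩ AE ⟂ BD]
   → E = (-157/37, 168/37)

E = (-157/37, 168/37)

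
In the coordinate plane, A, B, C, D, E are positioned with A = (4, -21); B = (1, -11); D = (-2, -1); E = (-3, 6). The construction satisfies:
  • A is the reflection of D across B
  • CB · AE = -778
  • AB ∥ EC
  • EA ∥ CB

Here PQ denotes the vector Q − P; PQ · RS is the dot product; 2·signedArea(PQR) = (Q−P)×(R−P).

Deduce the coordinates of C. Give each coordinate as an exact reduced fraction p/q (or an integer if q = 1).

1. C_x = -6  [EA ∥ CB ∩ AB ∥ EC]
2. C_y = 16  [EA ∥ CB ∩ AB ∥ EC]
   → C = (-6, 16)

C = (-6, 16)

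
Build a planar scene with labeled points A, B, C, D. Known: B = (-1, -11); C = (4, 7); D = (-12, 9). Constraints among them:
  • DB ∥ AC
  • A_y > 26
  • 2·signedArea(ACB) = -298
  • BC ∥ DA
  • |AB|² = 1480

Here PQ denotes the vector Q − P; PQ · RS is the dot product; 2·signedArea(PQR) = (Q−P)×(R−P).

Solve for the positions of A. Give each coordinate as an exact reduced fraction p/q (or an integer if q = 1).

A = (-7, 27)

1. A_x = -7  [DB ∥ AC ∩ BC ∥ DA]
2. A_y = 27  [DB ∥ AC ∩ BC ∥ DA]
   → A = (-7, 27)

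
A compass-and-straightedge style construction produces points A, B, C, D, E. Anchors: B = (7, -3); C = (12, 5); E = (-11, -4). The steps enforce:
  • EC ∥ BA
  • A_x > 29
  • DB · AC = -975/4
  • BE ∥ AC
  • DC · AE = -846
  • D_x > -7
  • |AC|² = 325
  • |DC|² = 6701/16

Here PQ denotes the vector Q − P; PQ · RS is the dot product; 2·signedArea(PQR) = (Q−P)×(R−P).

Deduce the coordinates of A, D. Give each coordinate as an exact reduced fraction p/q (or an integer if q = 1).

A = (30, 6)
D = (-13/2, -15/4)

1. A_x = 30  [BE ∥ AC ∩ EC ∥ BA]
2. A_y = 6  [BE ∥ AC ∩ EC ∥ BA]
   → A = (30, 6)
3. D_x = -13/2  [DB · AC = -975/4 ∩ DC · AE = -846]
4. D_y = -15/4  [DB · AC = -975/4 ∩ DC · AE = -846]
   → D = (-13/2, -15/4)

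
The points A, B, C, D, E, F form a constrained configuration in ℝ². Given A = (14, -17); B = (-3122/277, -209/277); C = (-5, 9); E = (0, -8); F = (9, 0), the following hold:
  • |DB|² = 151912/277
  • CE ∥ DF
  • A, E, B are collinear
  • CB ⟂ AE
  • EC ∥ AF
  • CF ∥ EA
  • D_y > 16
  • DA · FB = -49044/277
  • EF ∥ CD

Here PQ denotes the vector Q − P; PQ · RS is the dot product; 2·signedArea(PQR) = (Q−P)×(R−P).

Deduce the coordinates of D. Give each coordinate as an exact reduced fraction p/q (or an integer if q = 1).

1. D_x = 4  [CE ∥ DF ∩ EF ∥ CD]
2. D_y = 17  [CE ∥ DF ∩ EF ∥ CD]
   → D = (4, 17)

D = (4, 17)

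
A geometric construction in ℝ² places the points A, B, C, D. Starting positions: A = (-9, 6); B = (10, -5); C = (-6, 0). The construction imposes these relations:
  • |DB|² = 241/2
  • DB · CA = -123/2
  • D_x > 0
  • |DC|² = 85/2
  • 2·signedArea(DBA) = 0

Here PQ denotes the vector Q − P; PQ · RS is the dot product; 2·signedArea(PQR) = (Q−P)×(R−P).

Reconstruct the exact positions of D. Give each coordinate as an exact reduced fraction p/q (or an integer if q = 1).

1. D_x = 1/2  [2·signedArea(DBA) = 0 ∩ DB · CA = -123/2]
2. D_y = 1/2  [2·signedArea(DBA) = 0 ∩ DB · CA = -123/2]
   → D = (1/2, 1/2)

D = (1/2, 1/2)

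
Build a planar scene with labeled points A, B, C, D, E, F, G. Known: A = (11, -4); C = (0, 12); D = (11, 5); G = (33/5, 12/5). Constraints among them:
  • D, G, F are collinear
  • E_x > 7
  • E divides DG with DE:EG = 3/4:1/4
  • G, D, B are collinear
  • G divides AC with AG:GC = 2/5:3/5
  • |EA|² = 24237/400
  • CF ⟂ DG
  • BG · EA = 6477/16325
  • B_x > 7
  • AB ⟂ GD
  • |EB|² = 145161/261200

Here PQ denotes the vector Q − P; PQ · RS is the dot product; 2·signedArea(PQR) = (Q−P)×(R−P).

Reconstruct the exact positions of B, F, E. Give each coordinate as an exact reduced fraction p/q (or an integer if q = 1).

B = (4609/653, 1744/653)
E = (77/10, 61/20)
F = (3861/653, 1302/653)

1. B_x = 4609/653  [G, D, B are collinear ∩ AB ⟂ GD]
2. B_y = 1744/653  [G, D, B are collinear ∩ AB ⟂ GD]
   → B = (4609/653, 1744/653)
3. F_x = 3861/653  [D, G, F are collinear ∩ CF ⟂ DG]
4. F_y = 1302/653  [D, G, F are collinear ∩ CF ⟂ DG]
   → F = (3861/653, 1302/653)
5. E_x = 77/10  [E divides DG with DE:EG = 3/4:1/4]
6. E_y = 61/20  [E divides DG with DE:EG = 3/4:1/4]
   → E = (77/10, 61/20)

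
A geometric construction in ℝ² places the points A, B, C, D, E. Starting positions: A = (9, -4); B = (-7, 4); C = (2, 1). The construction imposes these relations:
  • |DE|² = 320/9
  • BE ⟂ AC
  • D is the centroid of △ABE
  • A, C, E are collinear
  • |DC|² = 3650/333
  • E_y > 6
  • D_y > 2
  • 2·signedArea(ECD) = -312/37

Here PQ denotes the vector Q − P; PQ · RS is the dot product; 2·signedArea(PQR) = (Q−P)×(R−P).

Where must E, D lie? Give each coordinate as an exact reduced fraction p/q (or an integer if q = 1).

D = (-125/111, 232/111)
E = (-199/37, 232/37)

1. E_x = -199/37  [A, C, E are collinear ∩ BE ⟂ AC]
2. E_y = 232/37  [A, C, E are collinear ∩ BE ⟂ AC]
   → E = (-199/37, 232/37)
3. D_x = -125/111  [D is the centroid of △ABE]
4. D_y = 232/111  [D is the centroid of △ABE]
   → D = (-125/111, 232/111)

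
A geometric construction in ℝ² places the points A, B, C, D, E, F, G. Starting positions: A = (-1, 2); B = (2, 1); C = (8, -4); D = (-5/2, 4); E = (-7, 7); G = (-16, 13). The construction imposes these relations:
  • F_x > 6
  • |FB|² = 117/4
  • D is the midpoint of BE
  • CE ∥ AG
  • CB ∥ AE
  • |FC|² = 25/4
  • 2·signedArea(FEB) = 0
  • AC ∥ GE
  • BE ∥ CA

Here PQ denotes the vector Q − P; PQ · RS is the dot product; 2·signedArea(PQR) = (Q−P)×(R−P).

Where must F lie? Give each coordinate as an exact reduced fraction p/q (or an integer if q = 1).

1. F_x = 13/2  [line 6·x + 9·y + -21 = 0 ∩ |FB|² = 117/4]
2. F_y = -2  [line 6·x + 9·y + -21 = 0 ∩ |FB|² = 117/4]
   → F = (13/2, -2)

F = (13/2, -2)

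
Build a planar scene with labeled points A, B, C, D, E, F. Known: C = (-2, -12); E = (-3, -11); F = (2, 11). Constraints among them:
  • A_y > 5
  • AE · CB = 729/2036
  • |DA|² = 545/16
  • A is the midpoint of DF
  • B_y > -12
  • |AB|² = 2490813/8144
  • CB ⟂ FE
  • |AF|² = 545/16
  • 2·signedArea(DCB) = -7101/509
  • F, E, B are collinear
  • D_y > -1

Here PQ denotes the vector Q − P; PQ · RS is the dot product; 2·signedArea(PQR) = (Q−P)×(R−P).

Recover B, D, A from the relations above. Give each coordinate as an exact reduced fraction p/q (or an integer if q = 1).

A = (1, 21/4)
B = (-1612/509, -5973/509)
D = (0, -1/2)

1. B_x = -1612/509  [F, E, B are collinear ∩ CB ⟂ FE]
2. B_y = -5973/509  [F, E, B are collinear ∩ CB ⟂ FE]
   → B = (-1612/509, -5973/509)
3. A_x = 1  [line 594/509·x + -135/509·y + 459/2036 = 0 ∩ |AB|² = 2490813/8144]
4. A_y = 21/4  [line 594/509·x + -135/509·y + 459/2036 = 0 ∩ |AB|² = 2490813/8144]
   → A = (1, 21/4)
5. D_x = 0  [2·signedArea(DCB) = -7101/509 ∩ A is the midpoint of DF]
6. D_y = -1/2  [2·signedArea(DCB) = -7101/509 ∩ A is the midpoint of DF]
   → D = (0, -1/2)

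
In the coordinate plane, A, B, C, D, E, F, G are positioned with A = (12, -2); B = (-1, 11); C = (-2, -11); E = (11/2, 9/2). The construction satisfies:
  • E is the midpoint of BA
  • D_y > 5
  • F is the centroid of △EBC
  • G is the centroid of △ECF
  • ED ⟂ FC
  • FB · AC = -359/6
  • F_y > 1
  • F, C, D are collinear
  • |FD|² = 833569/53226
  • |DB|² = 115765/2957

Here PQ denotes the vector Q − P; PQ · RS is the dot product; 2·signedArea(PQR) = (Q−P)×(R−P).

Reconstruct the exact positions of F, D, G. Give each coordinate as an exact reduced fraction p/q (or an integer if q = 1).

D = (5051/2957, 15848/2957)
F = (5/6, 3/2)
G = (13/9, -5/3)

1. F_x = 5/6  [F is the centroid of △EBC]
2. F_y = 3/2  [F is the centroid of △EBC]
   → F = (5/6, 3/2)
3. D_x = 5051/2957  [F, C, D are collinear ∩ ED ⟂ FC]
4. D_y = 15848/2957  [F, C, D are collinear ∩ ED ⟂ FC]
   → D = (5051/2957, 15848/2957)
5. G_x = 13/9  [G is the centroid of △ECF]
6. G_y = -5/3  [G is the centroid of △ECF]
   → G = (13/9, -5/3)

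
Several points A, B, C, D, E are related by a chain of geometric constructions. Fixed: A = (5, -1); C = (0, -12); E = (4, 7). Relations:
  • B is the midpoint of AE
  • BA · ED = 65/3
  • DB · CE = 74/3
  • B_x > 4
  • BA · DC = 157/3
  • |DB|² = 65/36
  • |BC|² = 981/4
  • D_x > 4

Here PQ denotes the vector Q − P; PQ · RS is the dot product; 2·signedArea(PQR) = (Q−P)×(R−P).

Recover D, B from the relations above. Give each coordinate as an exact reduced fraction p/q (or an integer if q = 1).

1. B_x = 9/2  [B is the midpoint of AE]
2. B_y = 3  [B is the midpoint of AE]
   → B = (9/2, 3)
3. D_x = 14/3  [DB · CE = 74/3 ∩ BA · ED = 65/3]
4. D_y = 5/3  [DB · CE = 74/3 ∩ BA · ED = 65/3]
   → D = (14/3, 5/3)

B = (9/2, 3)
D = (14/3, 5/3)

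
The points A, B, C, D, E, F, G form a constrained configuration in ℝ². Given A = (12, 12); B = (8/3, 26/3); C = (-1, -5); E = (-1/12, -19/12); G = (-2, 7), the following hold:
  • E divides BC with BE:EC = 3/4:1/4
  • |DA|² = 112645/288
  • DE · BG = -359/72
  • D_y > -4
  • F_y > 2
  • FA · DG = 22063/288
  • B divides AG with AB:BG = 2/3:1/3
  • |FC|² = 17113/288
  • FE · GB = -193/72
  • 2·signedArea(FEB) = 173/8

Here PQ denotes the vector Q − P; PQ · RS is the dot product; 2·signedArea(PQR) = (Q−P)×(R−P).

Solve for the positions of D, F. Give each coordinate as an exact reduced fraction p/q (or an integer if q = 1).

1. F_x = -25/24  [2·signedArea(FEB) = 173/8 ∩ FE · GB = -193/72]
2. F_y = 65/24  [2·signedArea(FEB) = 173/8 ∩ FE · GB = -193/72]
   → F = (-25/24, 65/24)
3. D_x = -13/24  [DE · BG = -359/72 ∩ FA · DG = 22063/288]
4. D_y = -79/24  [DE · BG = -359/72 ∩ FA · DG = 22063/288]
   → D = (-13/24, -79/24)

D = (-13/24, -79/24)
F = (-25/24, 65/24)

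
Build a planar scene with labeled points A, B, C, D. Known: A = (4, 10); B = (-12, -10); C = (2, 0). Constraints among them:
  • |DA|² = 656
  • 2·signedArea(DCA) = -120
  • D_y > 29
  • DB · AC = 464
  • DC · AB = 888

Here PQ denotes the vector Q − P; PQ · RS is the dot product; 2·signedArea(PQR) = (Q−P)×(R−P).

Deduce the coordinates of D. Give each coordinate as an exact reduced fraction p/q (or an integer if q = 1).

1. D_x = 20  [2·signedArea(DCA) = -120 ∩ DC · AB = 888]
2. D_y = 30  [2·signedArea(DCA) = -120 ∩ DC · AB = 888]
   → D = (20, 30)

D = (20, 30)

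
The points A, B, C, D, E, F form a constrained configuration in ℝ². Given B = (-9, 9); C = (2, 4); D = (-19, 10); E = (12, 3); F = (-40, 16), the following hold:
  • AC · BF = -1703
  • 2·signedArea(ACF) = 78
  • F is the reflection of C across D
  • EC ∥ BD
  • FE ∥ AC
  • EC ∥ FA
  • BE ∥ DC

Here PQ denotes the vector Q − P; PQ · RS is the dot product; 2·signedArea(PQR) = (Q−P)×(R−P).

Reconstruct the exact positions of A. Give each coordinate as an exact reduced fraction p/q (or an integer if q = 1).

A = (-50, 17)

1. A_x = -50  [FE ∥ AC ∩ EC ∥ FA]
2. A_y = 17  [FE ∥ AC ∩ EC ∥ FA]
   → A = (-50, 17)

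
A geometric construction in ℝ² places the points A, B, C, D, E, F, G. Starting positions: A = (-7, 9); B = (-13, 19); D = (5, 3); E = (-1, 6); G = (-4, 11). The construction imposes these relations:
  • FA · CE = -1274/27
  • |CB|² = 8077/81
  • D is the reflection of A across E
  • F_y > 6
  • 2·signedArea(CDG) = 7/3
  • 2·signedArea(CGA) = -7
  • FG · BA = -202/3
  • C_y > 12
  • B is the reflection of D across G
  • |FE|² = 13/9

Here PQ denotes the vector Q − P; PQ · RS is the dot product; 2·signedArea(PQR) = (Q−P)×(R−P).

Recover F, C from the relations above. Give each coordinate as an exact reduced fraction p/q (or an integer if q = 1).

C = (-17/3, 110/9)
F = (0, 20/3)

1. F_x = 0  [line -6·x + 10·y + -200/3 = 0 ∩ |FE|² = 13/9]
2. F_y = 20/3  [line -6·x + 10·y + -200/3 = 0 ∩ |FE|² = 13/9]
   → F = (0, 20/3)
3. C_x = -17/3  [FA · CE = -1274/27 ∩ 2·signedArea(CDG) = 7/3]
4. C_y = 110/9  [FA · CE = -1274/27 ∩ 2·signedArea(CDG) = 7/3]
   → C = (-17/3, 110/9)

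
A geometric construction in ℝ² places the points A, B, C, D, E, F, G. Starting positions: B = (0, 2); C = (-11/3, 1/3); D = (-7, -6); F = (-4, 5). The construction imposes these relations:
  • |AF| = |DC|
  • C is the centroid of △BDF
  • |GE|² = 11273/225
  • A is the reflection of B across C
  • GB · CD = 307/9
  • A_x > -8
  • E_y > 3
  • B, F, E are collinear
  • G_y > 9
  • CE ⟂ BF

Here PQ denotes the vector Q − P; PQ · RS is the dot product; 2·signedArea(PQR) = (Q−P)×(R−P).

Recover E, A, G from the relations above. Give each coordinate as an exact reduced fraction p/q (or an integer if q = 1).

A = (-22/3, -4/3)
E = (-116/75, 79/25)
G = (-13/3, 29/3)

1. E_x = -116/75  [B, F, E are collinear ∩ CE ⟂ BF]
2. E_y = 79/25  [B, F, E are collinear ∩ CE ⟂ BF]
   → E = (-116/75, 79/25)
3. A_x = -22/3  [A is the reflection of B across C]
4. A_y = -4/3  [A is the reflection of B across C]
   → A = (-22/3, -4/3)
5. G_x = -13/3  [line 10/3·x + 19/3·y + -421/9 = 0 ∩ |GE|² = 11273/225]
6. G_y = 29/3  [line 10/3·x + 19/3·y + -421/9 = 0 ∩ |GE|² = 11273/225]
   → G = (-13/3, 29/3)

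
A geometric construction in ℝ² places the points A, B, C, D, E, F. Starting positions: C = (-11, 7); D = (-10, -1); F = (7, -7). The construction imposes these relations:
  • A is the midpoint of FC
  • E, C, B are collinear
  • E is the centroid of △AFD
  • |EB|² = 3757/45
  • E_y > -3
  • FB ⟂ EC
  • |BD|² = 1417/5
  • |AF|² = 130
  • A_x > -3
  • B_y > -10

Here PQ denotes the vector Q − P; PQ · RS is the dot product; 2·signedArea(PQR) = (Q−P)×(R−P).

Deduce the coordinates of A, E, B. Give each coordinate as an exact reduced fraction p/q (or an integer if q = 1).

1. A_x = -2  [A is the midpoint of FC]
2. A_y = 0  [A is the midpoint of FC]
   → A = (-2, 0)
3. E_x = -5/3  [E is the centroid of △AFD]
4. E_y = -8/3  [E is the centroid of △AFD]
   → E = (-5/3, -8/3)
5. B_x = 117/25  [E, C, B are collinear ∩ FB ⟂ EC]
6. B_y = -231/25  [E, C, B are collinear ∩ FB ⟂ EC]
   → B = (117/25, -231/25)

A = (-2, 0)
B = (117/25, -231/25)
E = (-5/3, -8/3)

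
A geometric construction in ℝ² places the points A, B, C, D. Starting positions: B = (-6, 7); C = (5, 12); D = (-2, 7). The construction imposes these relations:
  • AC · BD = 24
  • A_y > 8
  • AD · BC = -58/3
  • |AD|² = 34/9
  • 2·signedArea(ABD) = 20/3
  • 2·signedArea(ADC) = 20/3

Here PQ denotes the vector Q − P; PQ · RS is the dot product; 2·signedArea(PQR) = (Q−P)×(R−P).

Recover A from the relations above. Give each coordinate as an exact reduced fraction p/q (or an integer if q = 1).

1. A_x = -1  [2·signedArea(ABD) = 20/3 ∩ AD · BC = -58/3]
2. A_y = 26/3  [2·signedArea(ABD) = 20/3 ∩ AD · BC = -58/3]
   → A = (-1, 26/3)

A = (-1, 26/3)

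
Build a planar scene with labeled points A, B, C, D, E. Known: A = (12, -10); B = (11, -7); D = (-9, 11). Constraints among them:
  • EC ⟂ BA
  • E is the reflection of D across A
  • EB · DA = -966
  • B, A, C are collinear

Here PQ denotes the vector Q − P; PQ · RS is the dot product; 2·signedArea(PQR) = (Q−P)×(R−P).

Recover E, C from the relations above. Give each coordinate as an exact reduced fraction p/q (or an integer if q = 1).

1. E_x = 33  [E is the reflection of D across A]
2. E_y = -31  [E is the reflection of D across A]
   → E = (33, -31)
3. C_x = 102/5  [B, A, C are collinear ∩ EC ⟂ BA]
4. C_y = -176/5  [B, A, C are collinear ∩ EC ⟂ BA]
   → C = (102/5, -176/5)

C = (102/5, -176/5)
E = (33, -31)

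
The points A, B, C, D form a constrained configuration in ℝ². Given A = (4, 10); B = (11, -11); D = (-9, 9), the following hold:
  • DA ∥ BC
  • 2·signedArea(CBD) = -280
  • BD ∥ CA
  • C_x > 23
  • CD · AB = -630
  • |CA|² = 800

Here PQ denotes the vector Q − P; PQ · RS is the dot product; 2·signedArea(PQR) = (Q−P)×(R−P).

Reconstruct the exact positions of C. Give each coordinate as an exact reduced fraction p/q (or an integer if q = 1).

1. C_x = 24  [BD ∥ CA ∩ DA ∥ BC]
2. C_y = -10  [BD ∥ CA ∩ DA ∥ BC]
   → C = (24, -10)

C = (24, -10)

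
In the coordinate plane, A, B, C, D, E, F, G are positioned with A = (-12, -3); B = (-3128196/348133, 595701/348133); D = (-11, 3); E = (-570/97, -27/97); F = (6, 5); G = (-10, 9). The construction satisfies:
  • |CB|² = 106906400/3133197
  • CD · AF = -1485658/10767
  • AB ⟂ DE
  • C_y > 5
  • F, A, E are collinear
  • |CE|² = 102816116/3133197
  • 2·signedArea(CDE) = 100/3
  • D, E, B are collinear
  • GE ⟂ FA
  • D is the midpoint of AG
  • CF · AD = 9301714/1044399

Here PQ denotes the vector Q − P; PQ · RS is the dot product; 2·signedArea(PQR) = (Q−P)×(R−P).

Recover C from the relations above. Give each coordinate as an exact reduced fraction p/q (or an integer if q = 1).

C = (-4520728/1044399, 5469563/1044399)

1. C_x = -4520728/1044399  [2·signedArea(CDE) = 100/3 ∩ CD · AF = -1485658/10767]
2. C_y = 5469563/1044399  [2·signedArea(CDE) = 100/3 ∩ CD · AF = -1485658/10767]
   → C = (-4520728/1044399, 5469563/1044399)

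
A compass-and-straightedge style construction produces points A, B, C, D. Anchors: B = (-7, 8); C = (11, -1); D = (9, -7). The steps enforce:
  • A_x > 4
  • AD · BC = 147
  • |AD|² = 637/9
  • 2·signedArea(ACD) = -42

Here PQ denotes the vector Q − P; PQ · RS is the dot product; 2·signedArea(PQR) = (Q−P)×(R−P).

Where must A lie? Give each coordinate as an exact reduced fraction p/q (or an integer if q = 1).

A = (13/3, 0)

1. A_x = 13/3  [2·signedArea(ACD) = -42 ∩ AD · BC = 147]
2. A_y = 0  [2·signedArea(ACD) = -42 ∩ AD · BC = 147]
   → A = (13/3, 0)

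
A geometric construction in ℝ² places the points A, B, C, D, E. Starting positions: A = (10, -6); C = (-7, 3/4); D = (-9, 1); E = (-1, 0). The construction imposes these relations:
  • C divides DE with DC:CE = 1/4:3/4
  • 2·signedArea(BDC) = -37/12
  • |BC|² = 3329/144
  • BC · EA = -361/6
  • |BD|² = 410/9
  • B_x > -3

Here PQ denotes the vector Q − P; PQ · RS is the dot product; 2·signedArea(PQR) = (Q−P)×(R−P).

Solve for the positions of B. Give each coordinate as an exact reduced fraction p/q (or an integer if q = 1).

1. B_x = -8/3  [BC · EA = -361/6 ∩ 2·signedArea(BDC) = -37/12]
2. B_y = -4/3  [BC · EA = -361/6 ∩ 2·signedArea(BDC) = -37/12]
   → B = (-8/3, -4/3)

B = (-8/3, -4/3)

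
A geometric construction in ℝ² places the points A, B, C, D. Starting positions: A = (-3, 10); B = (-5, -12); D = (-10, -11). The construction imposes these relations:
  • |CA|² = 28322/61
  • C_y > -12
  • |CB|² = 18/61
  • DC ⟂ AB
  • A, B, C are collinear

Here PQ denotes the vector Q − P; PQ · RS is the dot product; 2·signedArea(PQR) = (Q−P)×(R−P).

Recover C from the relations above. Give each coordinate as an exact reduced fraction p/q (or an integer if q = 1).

C = (-302/61, -699/61)

1. C_x = -302/61  [A, B, C are collinear ∩ DC ⟂ AB]
2. C_y = -699/61  [A, B, C are collinear ∩ DC ⟂ AB]
   → C = (-302/61, -699/61)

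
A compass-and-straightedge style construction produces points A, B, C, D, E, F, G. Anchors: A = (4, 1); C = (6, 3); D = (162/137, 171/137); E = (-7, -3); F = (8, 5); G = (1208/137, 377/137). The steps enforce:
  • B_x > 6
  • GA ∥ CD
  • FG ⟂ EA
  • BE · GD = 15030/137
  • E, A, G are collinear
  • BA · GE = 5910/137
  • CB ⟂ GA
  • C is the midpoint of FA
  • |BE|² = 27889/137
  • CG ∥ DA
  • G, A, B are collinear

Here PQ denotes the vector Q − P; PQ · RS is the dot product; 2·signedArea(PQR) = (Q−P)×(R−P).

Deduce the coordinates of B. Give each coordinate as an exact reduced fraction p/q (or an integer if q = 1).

B = (878/137, 257/137)

1. B_x = 878/137  [G, A, B are collinear ∩ CB ⟂ GA]
2. B_y = 257/137  [G, A, B are collinear ∩ CB ⟂ GA]
   → B = (878/137, 257/137)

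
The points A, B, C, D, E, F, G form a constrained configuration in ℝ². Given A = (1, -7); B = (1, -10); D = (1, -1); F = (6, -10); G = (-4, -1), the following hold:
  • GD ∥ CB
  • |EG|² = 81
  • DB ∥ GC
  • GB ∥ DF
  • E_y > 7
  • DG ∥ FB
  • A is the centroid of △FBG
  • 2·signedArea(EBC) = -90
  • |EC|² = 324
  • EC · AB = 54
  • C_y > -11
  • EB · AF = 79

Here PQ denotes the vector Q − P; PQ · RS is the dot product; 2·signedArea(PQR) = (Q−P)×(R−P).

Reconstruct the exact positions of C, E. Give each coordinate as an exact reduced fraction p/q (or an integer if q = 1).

1. C_x = -4  [GD ∥ CB ∩ DB ∥ GC]
2. C_y = -10  [GD ∥ CB ∩ DB ∥ GC]
   → C = (-4, -10)
3. E_x = -4  [EC · AB = 54 ∩ EB · AF = 79]
4. E_y = 8  [EC · AB = 54 ∩ EB · AF = 79]
   → E = (-4, 8)

C = (-4, -10)
E = (-4, 8)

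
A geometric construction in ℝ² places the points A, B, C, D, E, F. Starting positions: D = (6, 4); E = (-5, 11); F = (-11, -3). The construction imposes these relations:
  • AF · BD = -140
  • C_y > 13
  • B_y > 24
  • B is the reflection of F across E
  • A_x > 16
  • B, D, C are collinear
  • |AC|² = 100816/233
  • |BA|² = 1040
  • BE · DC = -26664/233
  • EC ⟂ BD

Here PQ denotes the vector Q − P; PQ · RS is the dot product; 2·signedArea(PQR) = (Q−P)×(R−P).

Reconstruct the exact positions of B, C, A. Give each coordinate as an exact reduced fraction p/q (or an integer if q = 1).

A = (17, -3)
B = (1, 25)
C = (893/233, 3053/233)

1. B_x = 1  [B is the reflection of F across E]
2. B_y = 25  [B is the reflection of F across E]
   → B = (1, 25)
3. C_x = 893/233  [B, D, C are collinear ∩ EC ⟂ BD]
4. C_y = 3053/233  [B, D, C are collinear ∩ EC ⟂ BD]
   → C = (893/233, 3053/233)
5. A_x = 17  [line -5·x + 21·y + 148 = 0 ∩ |AC|² = 100816/233]
6. A_y = -3  [line -5·x + 21·y + 148 = 0 ∩ |AC|² = 100816/233]
   → A = (17, -3)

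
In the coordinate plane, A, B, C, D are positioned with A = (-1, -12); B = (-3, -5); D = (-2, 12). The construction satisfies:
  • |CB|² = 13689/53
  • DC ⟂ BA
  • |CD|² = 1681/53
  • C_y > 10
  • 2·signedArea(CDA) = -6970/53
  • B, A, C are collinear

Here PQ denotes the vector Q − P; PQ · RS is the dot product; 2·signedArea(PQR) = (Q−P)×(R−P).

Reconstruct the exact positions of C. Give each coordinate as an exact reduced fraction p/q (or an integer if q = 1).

1. C_x = -393/53  [B, A, C are collinear ∩ DC ⟂ BA]
2. C_y = 554/53  [B, A, C are collinear ∩ DC ⟂ BA]
   → C = (-393/53, 554/53)

C = (-393/53, 554/53)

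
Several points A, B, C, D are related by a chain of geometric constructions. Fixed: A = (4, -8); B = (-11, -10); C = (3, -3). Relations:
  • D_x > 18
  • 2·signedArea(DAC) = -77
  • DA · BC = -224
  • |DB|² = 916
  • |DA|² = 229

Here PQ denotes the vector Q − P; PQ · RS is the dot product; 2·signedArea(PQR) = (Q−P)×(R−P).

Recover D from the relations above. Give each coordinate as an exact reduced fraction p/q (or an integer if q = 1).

D = (19, -6)

1. D_x = 19  [DA · BC = -224 ∩ 2·signedArea(DAC) = -77]
2. D_y = -6  [DA · BC = -224 ∩ 2·signedArea(DAC) = -77]
   → D = (19, -6)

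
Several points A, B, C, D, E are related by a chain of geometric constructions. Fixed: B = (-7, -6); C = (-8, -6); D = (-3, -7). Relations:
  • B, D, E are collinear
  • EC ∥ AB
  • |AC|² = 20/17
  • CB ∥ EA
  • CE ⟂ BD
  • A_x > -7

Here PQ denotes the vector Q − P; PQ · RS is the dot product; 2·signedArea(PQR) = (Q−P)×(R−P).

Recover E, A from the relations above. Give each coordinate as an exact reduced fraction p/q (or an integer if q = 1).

1. E_x = -135/17  [B, D, E are collinear ∩ CE ⟂ BD]
2. E_y = -98/17  [B, D, E are collinear ∩ CE ⟂ BD]
   → E = (-135/17, -98/17)
3. A_x = -118/17  [EC ∥ AB ∩ CB ∥ EA]
4. A_y = -98/17  [EC ∥ AB ∩ CB ∥ EA]
   → A = (-118/17, -98/17)

A = (-118/17, -98/17)
E = (-135/17, -98/17)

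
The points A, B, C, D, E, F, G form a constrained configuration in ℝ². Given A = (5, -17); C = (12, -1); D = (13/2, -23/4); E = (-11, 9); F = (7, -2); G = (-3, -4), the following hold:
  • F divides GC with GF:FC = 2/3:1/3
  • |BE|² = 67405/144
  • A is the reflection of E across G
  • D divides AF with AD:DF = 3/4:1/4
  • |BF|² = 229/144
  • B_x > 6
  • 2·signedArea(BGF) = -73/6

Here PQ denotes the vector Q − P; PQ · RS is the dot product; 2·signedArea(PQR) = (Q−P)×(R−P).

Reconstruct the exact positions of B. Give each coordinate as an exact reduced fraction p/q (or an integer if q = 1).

B = (41/6, -13/4)

1. B_x = 41/6  [line -2·x + 10·y + 277/6 = 0 ∩ |BE|² = 67405/144]
2. B_y = -13/4  [line -2·x + 10·y + 277/6 = 0 ∩ |BE|² = 67405/144]
   → B = (41/6, -13/4)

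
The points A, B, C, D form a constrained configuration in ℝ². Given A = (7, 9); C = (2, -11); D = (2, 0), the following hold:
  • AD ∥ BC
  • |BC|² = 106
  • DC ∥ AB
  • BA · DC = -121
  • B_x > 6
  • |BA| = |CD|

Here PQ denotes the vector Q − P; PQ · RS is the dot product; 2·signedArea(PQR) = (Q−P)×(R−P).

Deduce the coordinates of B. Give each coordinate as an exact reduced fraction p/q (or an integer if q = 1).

B = (7, -2)

1. B_x = 7  [AD ∥ BC ∩ DC ∥ AB]
2. B_y = -2  [AD ∥ BC ∩ DC ∥ AB]
   → B = (7, -2)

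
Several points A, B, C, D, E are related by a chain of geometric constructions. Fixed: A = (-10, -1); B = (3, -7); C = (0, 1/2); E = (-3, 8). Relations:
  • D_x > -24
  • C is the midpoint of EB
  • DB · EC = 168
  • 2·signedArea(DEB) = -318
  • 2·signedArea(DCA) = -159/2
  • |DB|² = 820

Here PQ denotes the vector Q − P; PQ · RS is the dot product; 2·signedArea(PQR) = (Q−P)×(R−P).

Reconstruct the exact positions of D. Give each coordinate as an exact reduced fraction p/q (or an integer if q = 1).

1. D_x = -23  [2·signedArea(DEB) = -318 ∩ 2·signedArea(DCA) = -159/2]
2. D_y = 5  [2·signedArea(DEB) = -318 ∩ 2·signedArea(DCA) = -159/2]
   → D = (-23, 5)

D = (-23, 5)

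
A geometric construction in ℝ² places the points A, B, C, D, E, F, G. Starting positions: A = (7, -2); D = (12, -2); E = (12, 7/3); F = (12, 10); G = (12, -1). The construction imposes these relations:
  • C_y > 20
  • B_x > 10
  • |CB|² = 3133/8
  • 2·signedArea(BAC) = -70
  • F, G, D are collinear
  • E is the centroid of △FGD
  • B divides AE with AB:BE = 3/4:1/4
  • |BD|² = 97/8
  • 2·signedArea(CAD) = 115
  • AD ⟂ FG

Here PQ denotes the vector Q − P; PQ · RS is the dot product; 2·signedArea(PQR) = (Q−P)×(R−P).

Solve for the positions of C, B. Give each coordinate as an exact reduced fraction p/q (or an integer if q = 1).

B = (43/4, 5/4)
C = (12, 21)

1. C_y = 21  [2·signedArea(CAD) = 115]
2. B_x = 43/4  [B divides AE with AB:BE = 3/4:1/4]
3. B_y = 5/4  [B divides AE with AB:BE = 3/4:1/4]
   → B = (43/4, 5/4)
4. C_x = 12  [2·signedArea(CAD) = 115 ∩ 2·signedArea(BAC) = -70]
   → C = (12, 21)
5. C_y = 21  [2·signedArea(CAD) = 115 ∩ 2·signedArea(BAC) = -70]
   → C = (12, 21)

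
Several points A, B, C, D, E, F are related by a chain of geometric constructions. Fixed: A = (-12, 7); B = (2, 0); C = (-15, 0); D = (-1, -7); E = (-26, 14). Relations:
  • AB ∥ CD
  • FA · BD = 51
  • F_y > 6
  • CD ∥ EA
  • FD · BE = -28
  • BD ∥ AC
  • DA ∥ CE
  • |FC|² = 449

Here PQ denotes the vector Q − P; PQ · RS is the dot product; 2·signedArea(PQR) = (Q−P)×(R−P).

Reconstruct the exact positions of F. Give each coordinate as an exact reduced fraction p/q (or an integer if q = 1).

1. F_x = 5  [FA · BD = 51 ∩ FD · BE = -28]
2. F_y = 7  [FA · BD = 51 ∩ FD · BE = -28]
   → F = (5, 7)

F = (5, 7)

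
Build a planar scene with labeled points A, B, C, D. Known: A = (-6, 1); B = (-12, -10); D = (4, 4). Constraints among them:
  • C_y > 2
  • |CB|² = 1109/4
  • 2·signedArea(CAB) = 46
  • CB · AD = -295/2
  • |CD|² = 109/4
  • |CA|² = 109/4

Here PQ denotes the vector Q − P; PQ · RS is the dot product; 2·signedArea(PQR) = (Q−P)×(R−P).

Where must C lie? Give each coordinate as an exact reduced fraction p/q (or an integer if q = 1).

C = (-1, 5/2)

1. C_x = -1  [CB · AD = -295/2 ∩ 2·signedArea(CAB) = 46]
2. C_y = 5/2  [CB · AD = -295/2 ∩ 2·signedArea(CAB) = 46]
   → C = (-1, 5/2)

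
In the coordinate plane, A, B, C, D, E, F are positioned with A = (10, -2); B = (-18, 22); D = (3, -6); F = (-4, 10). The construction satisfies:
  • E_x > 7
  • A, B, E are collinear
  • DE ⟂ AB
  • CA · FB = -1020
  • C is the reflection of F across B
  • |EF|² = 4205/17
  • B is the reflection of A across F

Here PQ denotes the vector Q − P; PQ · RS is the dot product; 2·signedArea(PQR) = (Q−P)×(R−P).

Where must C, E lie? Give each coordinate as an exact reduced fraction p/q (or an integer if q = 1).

1. C_x = -32  [C is the reflection of F across B]
2. C_y = 34  [C is the reflection of F across B]
   → C = (-32, 34)
3. E_x = 135/17  [A, B, E are collinear ∩ DE ⟂ AB]
4. E_y = -4/17  [A, B, E are collinear ∩ DE ⟂ AB]
   → E = (135/17, -4/17)

C = (-32, 34)
E = (135/17, -4/17)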